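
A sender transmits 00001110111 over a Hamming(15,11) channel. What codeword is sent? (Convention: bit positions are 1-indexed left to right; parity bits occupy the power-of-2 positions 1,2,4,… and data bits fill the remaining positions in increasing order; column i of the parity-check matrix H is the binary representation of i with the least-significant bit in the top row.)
Codeword c = d · G (mod 2), d = 00001110111:
  c[0] = d·G[:,0] = (00001110111)·(11011010101) mod 2 = 0+0+0+0+1+0+1+0+1+0+1 mod 2 = 0
  c[1] = d·G[:,1] = (00001110111)·(10110110011) mod 2 = 0+0+0+0+0+1+1+0+0+1+1 mod 2 = 0
  c[2] = d·G[:,2] = (00001110111)·(10000000000) mod 2 = 0+0+0+0+0+0+0+0+0+0+0 mod 2 = 0
  c[3] = d·G[:,3] = (00001110111)·(01110001111) mod 2 = 0+0+0+0+0+0+0+0+1+1+1 mod 2 = 1
  c[4] = d·G[:,4] = (00001110111)·(01000000000) mod 2 = 0+0+0+0+0+0+0+0+0+0+0 mod 2 = 0
  c[5] = d·G[:,5] = (00001110111)·(00100000000) mod 2 = 0+0+0+0+0+0+0+0+0+0+0 mod 2 = 0
  c[6] = d·G[:,6] = (00001110111)·(00010000000) mod 2 = 0+0+0+0+0+0+0+0+0+0+0 mod 2 = 0
  c[7] = d·G[:,7] = (00001110111)·(00001111111) mod 2 = 0+0+0+0+1+1+1+0+1+1+1 mod 2 = 0
  c[8] = d·G[:,8] = (00001110111)·(00001000000) mod 2 = 0+0+0+0+1+0+0+0+0+0+0 mod 2 = 1
  c[9] = d·G[:,9] = (00001110111)·(00000100000) mod 2 = 0+0+0+0+0+1+0+0+0+0+0 mod 2 = 1
  c[10] = d·G[:,10] = (00001110111)·(00000010000) mod 2 = 0+0+0+0+0+0+1+0+0+0+0 mod 2 = 1
  c[11] = d·G[:,11] = (00001110111)·(00000001000) mod 2 = 0+0+0+0+0+0+0+0+0+0+0 mod 2 = 0
  c[12] = d·G[:,12] = (00001110111)·(00000000100) mod 2 = 0+0+0+0+0+0+0+0+1+0+0 mod 2 = 1
  c[13] = d·G[:,13] = (00001110111)·(00000000010) mod 2 = 0+0+0+0+0+0+0+0+0+1+0 mod 2 = 1
  c[14] = d·G[:,14] = (00001110111)·(00000000001) mod 2 = 0+0+0+0+0+0+0+0+0+0+1 mod 2 = 1
Codeword = 000100001110111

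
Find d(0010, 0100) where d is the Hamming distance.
XOR = 0110, count of 1s = 2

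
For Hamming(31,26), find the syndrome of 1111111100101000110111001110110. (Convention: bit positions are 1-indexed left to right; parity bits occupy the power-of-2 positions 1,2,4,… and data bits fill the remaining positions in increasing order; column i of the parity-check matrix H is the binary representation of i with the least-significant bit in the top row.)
Syndrome s = H · r^T (mod 2), r = 1111111100101000110111001110110:
  s[0] = (1010101010101010101010101010101)·(1111111100101000110111001110110) mod 2 = 1+0+1+0+1+0+1+0+0+0+1+0+1+0+0+0+1+0+0+0+1+0+0+0+1+0+1+0+1+0+0 mod 2 = 1
  s[1] = (0110011001100110011001100110011)·(1111111100101000110111001110110) mod 2 = 0+1+1+0+0+1+1+0+0+0+1+0+0+0+0+0+0+1+0+0+0+1+0+0+0+1+1+0+0+1+0 mod 2 = 0
  s[2] = (0001111000011110000111100001111)·(1111111100101000110111001110110) mod 2 = 0+0+0+1+1+1+1+0+0+0+0+0+1+0+0+0+0+0+0+1+1+1+0+0+0+0+0+0+1+1+0 mod 2 = 0
  s[3] = (0000000111111110000000011111111)·(1111111100101000110111001110110) mod 2 = 0+0+0+0+0+0+0+1+0+0+1+0+1+0+0+0+0+0+0+0+0+0+0+0+1+1+1+0+1+1+0 mod 2 = 0
  s[4] = (0000000000000001111111111111111)·(1111111100101000110111001110110) mod 2 = 0+0+0+0+0+0+0+0+0+0+0+0+0+0+0+0+1+1+0+1+1+1+0+0+1+1+1+0+1+1+0 mod 2 = 0
Syndrome = 10000
Non-zero syndrome: error at position 1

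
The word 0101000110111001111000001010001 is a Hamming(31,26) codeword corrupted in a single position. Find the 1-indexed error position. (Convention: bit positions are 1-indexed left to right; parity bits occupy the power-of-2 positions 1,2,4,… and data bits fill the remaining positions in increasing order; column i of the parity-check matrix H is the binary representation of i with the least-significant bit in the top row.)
Syndrome s = H · r^T (mod 2), r = 0101000110111001111000001010001:
  s[0] = (1010101010101010101010101010101)·(0101000110111001111000001010001) mod 2 = 0+0+0+0+0+0+0+0+1+0+1+0+1+0+0+0+1+0+1+0+0+0+0+0+1+0+1+0+0+0+1 mod 2 = 0
  s[1] = (0110011001100110011001100110011)·(0101000110111001111000001010001) mod 2 = 0+1+0+0+0+0+0+0+0+0+1+0+0+0+0+0+0+1+1+0+0+0+0+0+0+0+1+0+0+0+1 mod 2 = 0
  s[2] = (0001111000011110000111100001111)·(0101000110111001111000001010001) mod 2 = 0+0+0+1+0+0+0+0+0+0+0+1+1+0+0+0+0+0+0+0+0+0+0+0+0+0+0+0+0+0+1 mod 2 = 0
  s[3] = (0000000111111110000000011111111)·(0101000110111001111000001010001) mod 2 = 0+0+0+0+0+0+0+1+1+0+1+1+1+0+0+0+0+0+0+0+0+0+0+0+1+0+1+0+0+0+1 mod 2 = 0
  s[4] = (0000000000000001111111111111111)·(0101000110111001111000001010001) mod 2 = 0+0+0+0+0+0+0+0+0+0+0+0+0+0+0+1+1+1+1+0+0+0+0+0+1+0+1+0+0+0+1 mod 2 = 1
Syndrome = 00001
Column i of H is the binary representation of i, so the syndrome is the binary index of the flipped bit.
Read s = 00001 with s[0] as LSB: 0·2^0 + 0·2^1 + 0·2^2 + 0·2^3 + 1·2^4 = 16.
Error is at bit position 16.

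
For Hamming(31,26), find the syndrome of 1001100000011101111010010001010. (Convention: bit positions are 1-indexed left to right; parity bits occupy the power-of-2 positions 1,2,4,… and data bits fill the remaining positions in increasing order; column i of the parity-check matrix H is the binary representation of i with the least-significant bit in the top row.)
Syndrome s = H · r^T (mod 2), r = 1001100000011101111010010001010:
  s[0] = (1010101010101010101010101010101)·(1001100000011101111010010001010) mod 2 = 1+0+0+0+1+0+0+0+0+0+0+0+1+0+0+0+1+0+1+0+1+0+0+0+0+0+0+0+0+0+0 mod 2 = 0
  s[1] = (0110011001100110011001100110011)·(1001100000011101111010010001010) mod 2 = 0+0+0+0+0+0+0+0+0+0+0+0+0+1+0+0+0+1+1+0+0+0+0+0+0+0+0+0+0+1+0 mod 2 = 0
  s[2] = (0001111000011110000111100001111)·(1001100000011101111010010001010) mod 2 = 0+0+0+1+1+0+0+0+0+0+0+1+1+1+0+0+0+0+0+0+1+0+0+0+0+0+0+1+0+1+0 mod 2 = 0
  s[3] = (0000000111111110000000011111111)·(1001100000011101111010010001010) mod 2 = 0+0+0+0+0+0+0+0+0+0+0+1+1+1+0+0+0+0+0+0+0+0+0+1+0+0+0+1+0+1+0 mod 2 = 0
  s[4] = (0000000000000001111111111111111)·(1001100000011101111010010001010) mod 2 = 0+0+0+0+0+0+0+0+0+0+0+0+0+0+0+1+1+1+1+0+1+0+0+1+0+0+0+1+0+1+0 mod 2 = 0
Syndrome = 00000
s = 0: no error detected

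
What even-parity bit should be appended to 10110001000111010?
Sum of data bits: 1+0+1+1+0+0+0+1+0+0+0+1+1+1+0+1+0 = 8.
8 mod 2 = 0, so parity bit = 0.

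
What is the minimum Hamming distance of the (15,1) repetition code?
d_min = 15 (the only two codewords are 0…0 and 1…1, differing in all 15 positions).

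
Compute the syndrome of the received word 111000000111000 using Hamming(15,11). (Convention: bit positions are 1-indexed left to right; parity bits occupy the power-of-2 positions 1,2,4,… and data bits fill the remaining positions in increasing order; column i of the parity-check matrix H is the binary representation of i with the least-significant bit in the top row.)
Syndrome s = H · r^T (mod 2), r = 111000000111000:
  s[0] = (101010101010101)·(111000000111000) mod 2 = 1+0+1+0+0+0+0+0+0+0+1+0+0+0+0 mod 2 = 1
  s[1] = (011001100110011)·(111000000111000) mod 2 = 0+1+1+0+0+0+0+0+0+1+1+0+0+0+0 mod 2 = 0
  s[2] = (000111100001111)·(111000000111000) mod 2 = 0+0+0+0+0+0+0+0+0+0+0+1+0+0+0 mod 2 = 1
  s[3] = (000000011111111)·(111000000111000) mod 2 = 0+0+0+0+0+0+0+0+0+1+1+1+0+0+0 mod 2 = 1
Syndrome = 1011
Non-zero syndrome: error at position 13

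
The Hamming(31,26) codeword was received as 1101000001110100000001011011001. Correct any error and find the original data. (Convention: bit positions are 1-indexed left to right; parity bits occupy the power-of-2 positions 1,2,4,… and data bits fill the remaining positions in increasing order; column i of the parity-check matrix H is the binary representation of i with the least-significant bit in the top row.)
Syndrome s = H · r^T (mod 2), r = 1101000001110100000001011011001:
  s[0] = (1010101010101010101010101010101)·(1101000001110100000001011011001) mod 2 = 1+0+0+0+0+0+0+0+0+0+1+0+0+0+0+0+0+0+0+0+0+0+0+0+1+0+1+0+0+0+1 mod 2 = 1
  s[1] = (0110011001100110011001100110011)·(1101000001110100000001011011001) mod 2 = 0+1+0+0+0+0+0+0+0+1+1+0+0+1+0+0+0+0+0+0+0+1+0+0+0+0+1+0+0+0+1 mod 2 = 1
  s[2] = (0001111000011110000111100001111)·(1101000001110100000001011011001) mod 2 = 0+0+0+1+0+0+0+0+0+0+0+1+0+1+0+0+0+0+0+0+0+1+0+0+0+0+0+1+0+0+1 mod 2 = 0
  s[3] = (0000000111111110000000011111111)·(1101000001110100000001011011001) mod 2 = 0+0+0+0+0+0+0+0+0+1+1+1+0+1+0+0+0+0+0+0+0+0+0+1+1+0+1+1+0+0+1 mod 2 = 1
  s[4] = (0000000000000001111111111111111)·(1101000001110100000001011011001) mod 2 = 0+0+0+0+0+0+0+0+0+0+0+0+0+0+0+0+0+0+0+0+0+1+0+1+1+0+1+1+0+0+1 mod 2 = 0
Syndrome = 11010
Column 11 of H equals this syndrome → error at bit 11 (1-indexed).
Flip bit 11: 1101000001110100000001011011001 → 1101000001010100000001011011001
Extract data bits at positions {3,5,6,7,9,10,11,12,13,14,15,17,18,19,20,21,22,23,24,25,26,27,28,29,30,31}: 00000101010000001011011001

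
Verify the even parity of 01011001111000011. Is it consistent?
Sum of all bits: 0+1+0+1+1+0+0+1+1+1+1+0+0+0+0+1+1 = 9; 9 mod 2 = 1. Result is 1 → parity error detected.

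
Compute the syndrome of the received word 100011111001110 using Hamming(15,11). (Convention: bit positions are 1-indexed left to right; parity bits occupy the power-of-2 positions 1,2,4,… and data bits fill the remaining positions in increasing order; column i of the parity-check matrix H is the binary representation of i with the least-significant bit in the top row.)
Syndrome s = H · r^T (mod 2), r = 100011111001110:
  s[0] = (101010101010101)·(100011111001110) mod 2 = 1+0+0+0+1+0+1+0+1+0+0+0+1+0+0 mod 2 = 1
  s[1] = (011001100110011)·(100011111001110) mod 2 = 0+0+0+0+0+1+1+0+0+0+0+0+0+1+0 mod 2 = 1
  s[2] = (000111100001111)·(100011111001110) mod 2 = 0+0+0+0+1+1+1+0+0+0+0+1+1+1+0 mod 2 = 0
  s[3] = (000000011111111)·(100011111001110) mod 2 = 0+0+0+0+0+0+0+1+1+0+0+1+1+1+0 mod 2 = 1
Syndrome = 1101
Non-zero syndrome: error at position 11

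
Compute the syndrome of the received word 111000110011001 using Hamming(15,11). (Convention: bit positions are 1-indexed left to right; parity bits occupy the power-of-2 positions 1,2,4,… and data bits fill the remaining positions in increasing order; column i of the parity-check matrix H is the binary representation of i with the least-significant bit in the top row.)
Syndrome s = H · r^T (mod 2), r = 111000110011001:
  s[0] = (101010101010101)·(111000110011001) mod 2 = 1+0+1+0+0+0+1+0+0+0+1+0+0+0+1 mod 2 = 1
  s[1] = (011001100110011)·(111000110011001) mod 2 = 0+1+1+0+0+0+1+0+0+0+1+0+0+0+1 mod 2 = 1
  s[2] = (000111100001111)·(111000110011001) mod 2 = 0+0+0+0+0+0+1+0+0+0+0+1+0+0+1 mod 2 = 1
  s[3] = (000000011111111)·(111000110011001) mod 2 = 0+0+0+0+0+0+0+1+0+0+1+1+0+0+1 mod 2 = 0
Syndrome = 1110
Non-zero syndrome: error at position 7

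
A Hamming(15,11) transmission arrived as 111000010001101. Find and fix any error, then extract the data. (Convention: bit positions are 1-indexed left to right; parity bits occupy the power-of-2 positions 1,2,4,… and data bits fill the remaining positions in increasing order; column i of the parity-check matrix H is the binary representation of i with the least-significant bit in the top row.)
Syndrome s = H · r^T (mod 2), r = 111000010001101:
  s[0] = (101010101010101)·(111000010001101) mod 2 = 1+0+1+0+0+0+0+0+0+0+0+0+1+0+1 mod 2 = 0
  s[1] = (011001100110011)·(111000010001101) mod 2 = 0+1+1+0+0+0+0+0+0+0+0+0+0+0+1 mod 2 = 1
  s[2] = (000111100001111)·(111000010001101) mod 2 = 0+0+0+0+0+0+0+0+0+0+0+1+1+0+1 mod 2 = 1
  s[3] = (000000011111111)·(111000010001101) mod 2 = 0+0+0+0+0+0+0+1+0+0+0+1+1+0+1 mod 2 = 0
Syndrome = 0110
Column 6 of H equals this syndrome → error at bit 6 (1-indexed).
Flip bit 6: 111000010001101 → 111001010001101
Extract data bits at positions {3,5,6,7,9,10,11,12,13,14,15}: 10100001101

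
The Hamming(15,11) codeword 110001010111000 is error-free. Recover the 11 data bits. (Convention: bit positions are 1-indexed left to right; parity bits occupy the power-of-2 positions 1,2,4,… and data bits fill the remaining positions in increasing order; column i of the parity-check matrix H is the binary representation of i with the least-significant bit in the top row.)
Parity bits occupy power-of-2 positions; data bits are at positions {3,5,6,7,9,10,11,12,13,14,15} (1-indexed).
Extract: c[3]=0 c[5]=0 c[6]=1 c[7]=0 c[9]=0 c[10]=1 c[11]=1 c[12]=1 c[13]=0 c[14]=0 c[15]=0
Data = 00100111000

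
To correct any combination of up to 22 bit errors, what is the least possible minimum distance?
Correcting t errors requires d_min ≥ 2t + 1 = 2·22 + 1 = 45.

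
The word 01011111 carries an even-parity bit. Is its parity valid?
Sum of all bits: 0+1+0+1+1+1+1+1 = 6; 6 mod 2 = 0. Result is 0 → valid parity.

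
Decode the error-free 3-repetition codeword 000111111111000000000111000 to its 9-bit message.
Split into 3-bit blocks: 000 111 111 111 000 000 000 111 000
Data = 011100010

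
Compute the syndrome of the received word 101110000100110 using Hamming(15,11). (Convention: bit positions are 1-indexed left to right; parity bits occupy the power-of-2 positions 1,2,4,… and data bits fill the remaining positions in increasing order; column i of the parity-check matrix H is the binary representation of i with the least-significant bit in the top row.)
Syndrome s = H · r^T (mod 2), r = 101110000100110:
  s[0] = (101010101010101)·(101110000100110) mod 2 = 1+0+1+0+1+0+0+0+0+0+0+0+1+0+0 mod 2 = 0
  s[1] = (011001100110011)·(101110000100110) mod 2 = 0+0+1+0+0+0+0+0+0+1+0+0+0+1+0 mod 2 = 1
  s[2] = (000111100001111)·(101110000100110) mod 2 = 0+0+0+1+1+0+0+0+0+0+0+0+1+1+0 mod 2 = 0
  s[3] = (000000011111111)·(101110000100110) mod 2 = 0+0+0+0+0+0+0+0+0+1+0+0+1+1+0 mod 2 = 1
Syndrome = 0101
Non-zero syndrome: error at position 10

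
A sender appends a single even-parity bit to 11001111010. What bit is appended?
Sum of data bits: 1+1+0+0+1+1+1+1+0+1+0 = 7.
7 mod 2 = 1, so parity bit = 1.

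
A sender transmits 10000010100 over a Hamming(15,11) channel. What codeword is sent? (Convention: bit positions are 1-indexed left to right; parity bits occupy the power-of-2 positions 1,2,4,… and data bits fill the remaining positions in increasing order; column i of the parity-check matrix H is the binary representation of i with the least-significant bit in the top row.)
Codeword c = d · G (mod 2), d = 10000010100:
  c[0] = d·G[:,0] = (10000010100)·(11011010101) mod 2 = 1+0+0+0+0+0+1+0+1+0+0 mod 2 = 1
  c[1] = d·G[:,1] = (10000010100)·(10110110011) mod 2 = 1+0+0+0+0+0+1+0+0+0+0 mod 2 = 0
  c[2] = d·G[:,2] = (10000010100)·(10000000000) mod 2 = 1+0+0+0+0+0+0+0+0+0+0 mod 2 = 1
  c[3] = d·G[:,3] = (10000010100)·(01110001111) mod 2 = 0+0+0+0+0+0+0+0+1+0+0 mod 2 = 1
  c[4] = d·G[:,4] = (10000010100)·(01000000000) mod 2 = 0+0+0+0+0+0+0+0+0+0+0 mod 2 = 0
  c[5] = d·G[:,5] = (10000010100)·(00100000000) mod 2 = 0+0+0+0+0+0+0+0+0+0+0 mod 2 = 0
  c[6] = d·G[:,6] = (10000010100)·(00010000000) mod 2 = 0+0+0+0+0+0+0+0+0+0+0 mod 2 = 0
  c[7] = d·G[:,7] = (10000010100)·(00001111111) mod 2 = 0+0+0+0+0+0+1+0+1+0+0 mod 2 = 0
  c[8] = d·G[:,8] = (10000010100)·(00001000000) mod 2 = 0+0+0+0+0+0+0+0+0+0+0 mod 2 = 0
  c[9] = d·G[:,9] = (10000010100)·(00000100000) mod 2 = 0+0+0+0+0+0+0+0+0+0+0 mod 2 = 0
  c[10] = d·G[:,10] = (10000010100)·(00000010000) mod 2 = 0+0+0+0+0+0+1+0+0+0+0 mod 2 = 1
  c[11] = d·G[:,11] = (10000010100)·(00000001000) mod 2 = 0+0+0+0+0+0+0+0+0+0+0 mod 2 = 0
  c[12] = d·G[:,12] = (10000010100)·(00000000100) mod 2 = 0+0+0+0+0+0+0+0+1+0+0 mod 2 = 1
  c[13] = d·G[:,13] = (10000010100)·(00000000010) mod 2 = 0+0+0+0+0+0+0+0+0+0+0 mod 2 = 0
  c[14] = d·G[:,14] = (10000010100)·(00000000001) mod 2 = 0+0+0+0+0+0+0+0+0+0+0 mod 2 = 0
Codeword = 101100000010100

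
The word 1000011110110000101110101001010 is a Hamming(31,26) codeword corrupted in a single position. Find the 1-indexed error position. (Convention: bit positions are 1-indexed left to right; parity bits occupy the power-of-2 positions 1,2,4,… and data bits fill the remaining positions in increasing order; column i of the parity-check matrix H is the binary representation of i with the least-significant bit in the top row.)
Syndrome s = H · r^T (mod 2), r = 1000011110110000101110101001010:
  s[0] = (1010101010101010101010101010101)·(1000011110110000101110101001010) mod 2 = 1+0+0+0+0+0+1+0+1+0+1+0+0+0+0+0+1+0+1+0+1+0+1+0+1+0+0+0+0+0+0 mod 2 = 1
  s[1] = (0110011001100110011001100110011)·(1000011110110000101110101001010) mod 2 = 0+0+0+0+0+1+1+0+0+0+1+0+0+0+0+0+0+0+1+0+0+0+1+0+0+0+0+0+0+1+0 mod 2 = 0
  s[2] = (0001111000011110000111100001111)·(1000011110110000101110101001010) mod 2 = 0+0+0+0+0+1+1+0+0+0+0+1+0+0+0+0+0+0+0+1+1+0+1+0+0+0+0+1+0+1+0 mod 2 = 0
  s[3] = (0000000111111110000000011111111)·(1000011110110000101110101001010) mod 2 = 0+0+0+0+0+0+0+1+1+0+1+1+0+0+0+0+0+0+0+0+0+0+0+0+1+0+0+1+0+1+0 mod 2 = 1
  s[4] = (0000000000000001111111111111111)·(1000011110110000101110101001010) mod 2 = 0+0+0+0+0+0+0+0+0+0+0+0+0+0+0+0+1+0+1+1+1+0+1+0+1+0+0+1+0+1+0 mod 2 = 0
Syndrome = 10010
Column i of H is the binary representation of i, so the syndrome is the binary index of the flipped bit.
Read s = 10010 with s[0] as LSB: 1·2^0 + 0·2^1 + 0·2^2 + 1·2^3 + 0·2^4 = 9.
Error is at bit position 9.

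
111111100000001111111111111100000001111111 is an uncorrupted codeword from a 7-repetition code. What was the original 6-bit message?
Split into 7-bit blocks: 1111111 0000000 1111111 1111111 0000000 1111111
Data = 101101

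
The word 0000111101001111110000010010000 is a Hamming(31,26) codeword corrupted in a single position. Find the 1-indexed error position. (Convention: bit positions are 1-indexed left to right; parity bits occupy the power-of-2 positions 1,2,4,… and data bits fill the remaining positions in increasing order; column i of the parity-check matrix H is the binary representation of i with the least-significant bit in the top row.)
Syndrome s = H · r^T (mod 2), r = 0000111101001111110000010010000:
  s[0] = (1010101010101010101010101010101)·(0000111101001111110000010010000) mod 2 = 0+0+0+0+1+0+1+0+0+0+0+0+1+0+1+0+1+0+0+0+0+0+0+0+0+0+1+0+0+0+0 mod 2 = 0
  s[1] = (0110011001100110011001100110011)·(0000111101001111110000010010000) mod 2 = 0+0+0+0+0+1+1+0+0+1+0+0+0+1+1+0+0+1+0+0+0+0+0+0+0+0+1+0+0+0+0 mod 2 = 1
  s[2] = (0001111000011110000111100001111)·(0000111101001111110000010010000) mod 2 = 0+0+0+0+1+1+1+0+0+0+0+0+1+1+1+0+0+0+0+0+0+0+0+0+0+0+0+0+0+0+0 mod 2 = 0
  s[3] = (0000000111111110000000011111111)·(0000111101001111110000010010000) mod 2 = 0+0+0+0+0+0+0+1+0+1+0+0+1+1+1+0+0+0+0+0+0+0+0+1+0+0+1+0+0+0+0 mod 2 = 1
  s[4] = (0000000000000001111111111111111)·(0000111101001111110000010010000) mod 2 = 0+0+0+0+0+0+0+0+0+0+0+0+0+0+0+1+1+1+0+0+0+0+0+1+0+0+1+0+0+0+0 mod 2 = 1
Syndrome = 01011
Column i of H is the binary representation of i, so the syndrome is the binary index of the flipped bit.
Read s = 01011 with s[0] as LSB: 0·2^0 + 1·2^1 + 0·2^2 + 1·2^3 + 1·2^4 = 26.
Error is at bit position 26.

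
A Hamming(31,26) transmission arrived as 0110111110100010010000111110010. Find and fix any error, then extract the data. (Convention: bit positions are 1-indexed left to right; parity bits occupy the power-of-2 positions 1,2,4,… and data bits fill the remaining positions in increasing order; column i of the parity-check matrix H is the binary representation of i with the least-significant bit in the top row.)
Syndrome s = H · r^T (mod 2), r = 0110111110100010010000111110010:
  s[0] = (1010101010101010101010101010101)·(0110111110100010010000111110010) mod 2 = 0+0+1+0+1+0+1+0+1+0+1+0+0+0+1+0+0+0+0+0+0+0+1+0+1+0+1+0+0+0+0 mod 2 = 1
  s[1] = (0110011001100110011001100110011)·(0110111110100010010000111110010) mod 2 = 0+1+1+0+0+1+1+0+0+0+1+0+0+0+1+0+0+1+0+0+0+0+1+0+0+1+1+0+0+1+0 mod 2 = 1
  s[2] = (0001111000011110000111100001111)·(0110111110100010010000111110010) mod 2 = 0+0+0+0+1+1+1+0+0+0+0+0+0+0+1+0+0+0+0+0+0+0+1+0+0+0+0+0+0+1+0 mod 2 = 0
  s[3] = (0000000111111110000000011111111)·(0110111110100010010000111110010) mod 2 = 0+0+0+0+0+0+0+1+1+0+1+0+0+0+1+0+0+0+0+0+0+0+0+1+1+1+1+0+0+1+0 mod 2 = 1
  s[4] = (0000000000000001111111111111111)·(0110111110100010010000111110010) mod 2 = 0+0+0+0+0+0+0+0+0+0+0+0+0+0+0+0+0+1+0+0+0+0+1+1+1+1+1+0+0+1+0 mod 2 = 1
Syndrome = 11011
Column 27 of H equals this syndrome → error at bit 27 (1-indexed).
Flip bit 27: 0110111110100010010000111110010 → 0110111110100010010000111100010
Extract data bits at positions {3,5,6,7,9,10,11,12,13,14,15,17,18,19,20,21,22,23,24,25,26,27,28,29,30,31}: 11111010001010000111100010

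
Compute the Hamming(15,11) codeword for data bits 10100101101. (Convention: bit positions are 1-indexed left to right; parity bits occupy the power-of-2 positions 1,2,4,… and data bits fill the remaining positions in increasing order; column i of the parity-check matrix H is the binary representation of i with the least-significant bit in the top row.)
Codeword c = d · G (mod 2), d = 10100101101:
  c[0] = d·G[:,0] = (10100101101)·(11011010101) mod 2 = 1+0+0+0+0+0+0+0+1+0+1 mod 2 = 1
  c[1] = d·G[:,1] = (10100101101)·(10110110011) mod 2 = 1+0+1+0+0+1+0+0+0+0+1 mod 2 = 0
  c[2] = d·G[:,2] = (10100101101)·(10000000000) mod 2 = 1+0+0+0+0+0+0+0+0+0+0 mod 2 = 1
  c[3] = d·G[:,3] = (10100101101)·(01110001111) mod 2 = 0+0+1+0+0+0+0+1+1+0+1 mod 2 = 0
  c[4] = d·G[:,4] = (10100101101)·(01000000000) mod 2 = 0+0+0+0+0+0+0+0+0+0+0 mod 2 = 0
  c[5] = d·G[:,5] = (10100101101)·(00100000000) mod 2 = 0+0+1+0+0+0+0+0+0+0+0 mod 2 = 1
  c[6] = d·G[:,6] = (10100101101)·(00010000000) mod 2 = 0+0+0+0+0+0+0+0+0+0+0 mod 2 = 0
  c[7] = d·G[:,7] = (10100101101)·(00001111111) mod 2 = 0+0+0+0+0+1+0+1+1+0+1 mod 2 = 0
  c[8] = d·G[:,8] = (10100101101)·(00001000000) mod 2 = 0+0+0+0+0+0+0+0+0+0+0 mod 2 = 0
  c[9] = d·G[:,9] = (10100101101)·(00000100000) mod 2 = 0+0+0+0+0+1+0+0+0+0+0 mod 2 = 1
  c[10] = d·G[:,10] = (10100101101)·(00000010000) mod 2 = 0+0+0+0+0+0+0+0+0+0+0 mod 2 = 0
  c[11] = d·G[:,11] = (10100101101)·(00000001000) mod 2 = 0+0+0+0+0+0+0+1+0+0+0 mod 2 = 1
  c[12] = d·G[:,12] = (10100101101)·(00000000100) mod 2 = 0+0+0+0+0+0+0+0+1+0+0 mod 2 = 1
  c[13] = d·G[:,13] = (10100101101)·(00000000010) mod 2 = 0+0+0+0+0+0+0+0+0+0+0 mod 2 = 0
  c[14] = d·G[:,14] = (10100101101)·(00000000001) mod 2 = 0+0+0+0+0+0+0+0+0+0+1 mod 2 = 1
Codeword = 101001000101101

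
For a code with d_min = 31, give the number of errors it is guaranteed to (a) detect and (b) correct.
(a) Detection requires d_min ≥ e+1, so e ≤ d_min − 1 = 30.
(b) Correction requires d_min ≥ 2t+1, so t ≤ ⌊(d_min − 1)/2⌋ = ⌊30/2⌋ = 15.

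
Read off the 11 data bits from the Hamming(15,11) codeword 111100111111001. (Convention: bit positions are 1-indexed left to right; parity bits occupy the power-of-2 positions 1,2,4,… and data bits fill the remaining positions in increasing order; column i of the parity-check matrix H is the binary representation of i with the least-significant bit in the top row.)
Parity bits occupy power-of-2 positions; data bits are at positions {3,5,6,7,9,10,11,12,13,14,15} (1-indexed).
Extract: c[3]=1 c[5]=0 c[6]=0 c[7]=1 c[9]=1 c[10]=1 c[11]=1 c[12]=1 c[13]=0 c[14]=0 c[15]=1
Data = 10011111001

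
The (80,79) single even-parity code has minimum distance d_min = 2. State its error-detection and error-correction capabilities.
Detection only: up to d_min − 1 = 1 errors.
Correction: up to ⌊(d_min − 1)/2⌋ = ⌊1/2⌋ = 0 errors.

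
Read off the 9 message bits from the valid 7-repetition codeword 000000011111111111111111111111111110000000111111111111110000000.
Split into 7-bit blocks: 0000000 1111111 1111111 1111111 1111111 0000000 1111111 1111111 0000000
Data = 011110110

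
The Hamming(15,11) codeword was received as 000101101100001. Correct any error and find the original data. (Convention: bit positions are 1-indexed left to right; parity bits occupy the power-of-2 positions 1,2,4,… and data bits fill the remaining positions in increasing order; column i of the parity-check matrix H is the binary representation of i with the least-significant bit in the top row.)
Syndrome s = H · r^T (mod 2), r = 000101101100001:
  s[0] = (101010101010101)·(000101101100001) mod 2 = 0+0+0+0+0+0+1+0+1+0+0+0+0+0+1 mod 2 = 1
  s[1] = (011001100110011)·(000101101100001) mod 2 = 0+0+0+0+0+1+1+0+0+1+0+0+0+0+1 mod 2 = 0
  s[2] = (000111100001111)·(000101101100001) mod 2 = 0+0+0+1+0+1+1+0+0+0+0+0+0+0+1 mod 2 = 0
  s[3] = (000000011111111)·(000101101100001) mod 2 = 0+0+0+0+0+0+0+0+1+1+0+0+0+0+1 mod 2 = 1
Syndrome = 1001
Column 9 of H equals this syndrome → error at bit 9 (1-indexed).
Flip bit 9: 000101101100001 → 000101100100001
Extract data bits at positions {3,5,6,7,9,10,11,12,13,14,15}: 00110100001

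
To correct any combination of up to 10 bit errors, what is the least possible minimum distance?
Correcting t errors requires d_min ≥ 2t + 1 = 2·10 + 1 = 21.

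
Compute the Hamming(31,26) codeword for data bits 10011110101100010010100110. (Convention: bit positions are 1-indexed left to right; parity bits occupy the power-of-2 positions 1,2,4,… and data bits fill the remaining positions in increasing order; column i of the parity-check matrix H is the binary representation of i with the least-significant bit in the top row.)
Codeword c = d · G (mod 2), d = 10011110101100010010100110:
  c[0] = d·G[:,0] = (10011110101100010010100110)·(11011010101101010101010101) mod 2 = 1+0+0+1+1+0+1+0+1+0+1+1+0+0+0+1+0+0+0+0+0+0+0+1+0+0 mod 2 = 1
  c[1] = d·G[:,1] = (10011110101100010010100110)·(10110110011011001100110011) mod 2 = 1+0+0+1+0+1+1+0+0+0+1+0+0+0+0+0+0+0+0+0+1+0+0+0+1+0 mod 2 = 1
  c[2] = d·G[:,2] = (10011110101100010010100110)·(10000000000000000000000000) mod 2 = 1+0+0+0+0+0+0+0+0+0+0+0+0+0+0+0+0+0+0+0+0+0+0+0+0+0 mod 2 = 1
  c[3] = d·G[:,3] = (10011110101100010010100110)·(01110001111000111100001111) mod 2 = 0+0+0+1+0+0+0+0+1+0+1+0+0+0+0+1+0+0+0+0+0+0+0+1+1+0 mod 2 = 0
  c[4] = d·G[:,4] = (10011110101100010010100110)·(01000000000000000000000000) mod 2 = 0+0+0+0+0+0+0+0+0+0+0+0+0+0+0+0+0+0+0+0+0+0+0+0+0+0 mod 2 = 0
  c[5] = d·G[:,5] = (10011110101100010010100110)·(00100000000000000000000000) mod 2 = 0+0+0+0+0+0+0+0+0+0+0+0+0+0+0+0+0+0+0+0+0+0+0+0+0+0 mod 2 = 0
  c[6] = d·G[:,6] = (10011110101100010010100110)·(00010000000000000000000000) mod 2 = 0+0+0+1+0+0+0+0+0+0+0+0+0+0+0+0+0+0+0+0+0+0+0+0+0+0 mod 2 = 1
  c[7] = d·G[:,7] = (10011110101100010010100110)·(00001111111000000011111111) mod 2 = 0+0+0+0+1+1+1+0+1+0+1+0+0+0+0+0+0+0+1+0+1+0+0+1+1+0 mod 2 = 1
  c[8] = d·G[:,8] = (10011110101100010010100110)·(00001000000000000000000000) mod 2 = 0+0+0+0+1+0+0+0+0+0+0+0+0+0+0+0+0+0+0+0+0+0+0+0+0+0 mod 2 = 1
  c[9] = d·G[:,9] = (10011110101100010010100110)·(00000100000000000000000000) mod 2 = 0+0+0+0+0+1+0+0+0+0+0+0+0+0+0+0+0+0+0+0+0+0+0+0+0+0 mod 2 = 1
  c[10] = d·G[:,10] = (10011110101100010010100110)·(00000010000000000000000000) mod 2 = 0+0+0+0+0+0+1+0+0+0+0+0+0+0+0+0+0+0+0+0+0+0+0+0+0+0 mod 2 = 1
  c[11] = d·G[:,11] = (10011110101100010010100110)·(00000001000000000000000000) mod 2 = 0+0+0+0+0+0+0+0+0+0+0+0+0+0+0+0+0+0+0+0+0+0+0+0+0+0 mod 2 = 0
  c[12] = d·G[:,12] = (10011110101100010010100110)·(00000000100000000000000000) mod 2 = 0+0+0+0+0+0+0+0+1+0+0+0+0+0+0+0+0+0+0+0+0+0+0+0+0+0 mod 2 = 1
  c[13] = d·G[:,13] = (10011110101100010010100110)·(00000000010000000000000000) mod 2 = 0+0+0+0+0+0+0+0+0+0+0+0+0+0+0+0+0+0+0+0+0+0+0+0+0+0 mod 2 = 0
  c[14] = d·G[:,14] = (10011110101100010010100110)·(00000000001000000000000000) mod 2 = 0+0+0+0+0+0+0+0+0+0+1+0+0+0+0+0+0+0+0+0+0+0+0+0+0+0 mod 2 = 1
  c[15] = d·G[:,15] = (10011110101100010010100110)·(00000000000111111111111111) mod 2 = 0+0+0+0+0+0+0+0+0+0+0+1+0+0+0+1+0+0+1+0+1+0+0+1+1+0 mod 2 = 0
  c[16] = d·G[:,16] = (10011110101100010010100110)·(00000000000100000000000000) mod 2 = 0+0+0+0+0+0+0+0+0+0+0+1+0+0+0+0+0+0+0+0+0+0+0+0+0+0 mod 2 = 1
  c[17] = d·G[:,17] = (10011110101100010010100110)·(00000000000010000000000000) mod 2 = 0+0+0+0+0+0+0+0+0+0+0+0+0+0+0+0+0+0+0+0+0+0+0+0+0+0 mod 2 = 0
  c[18] = d·G[:,18] = (10011110101100010010100110)·(00000000000001000000000000) mod 2 = 0+0+0+0+0+0+0+0+0+0+0+0+0+0+0+0+0+0+0+0+0+0+0+0+0+0 mod 2 = 0
  c[19] = d·G[:,19] = (10011110101100010010100110)·(00000000000000100000000000) mod 2 = 0+0+0+0+0+0+0+0+0+0+0+0+0+0+0+0+0+0+0+0+0+0+0+0+0+0 mod 2 = 0
  c[20] = d·G[:,20] = (10011110101100010010100110)·(00000000000000010000000000) mod 2 = 0+0+0+0+0+0+0+0+0+0+0+0+0+0+0+1+0+0+0+0+0+0+0+0+0+0 mod 2 = 1
  c[21] = d·G[:,21] = (10011110101100010010100110)·(00000000000000001000000000) mod 2 = 0+0+0+0+0+0+0+0+0+0+0+0+0+0+0+0+0+0+0+0+0+0+0+0+0+0 mod 2 = 0
  c[22] = d·G[:,22] = (10011110101100010010100110)·(00000000000000000100000000) mod 2 = 0+0+0+0+0+0+0+0+0+0+0+0+0+0+0+0+0+0+0+0+0+0+0+0+0+0 mod 2 = 0
  c[23] = d·G[:,23] = (10011110101100010010100110)·(00000000000000000010000000) mod 2 = 0+0+0+0+0+0+0+0+0+0+0+0+0+0+0+0+0+0+1+0+0+0+0+0+0+0 mod 2 = 1
  c[24] = d·G[:,24] = (10011110101100010010100110)·(00000000000000000001000000) mod 2 = 0+0+0+0+0+0+0+0+0+0+0+0+0+0+0+0+0+0+0+0+0+0+0+0+0+0 mod 2 = 0
  c[25] = d·G[:,25] = (10011110101100010010100110)·(00000000000000000000100000) mod 2 = 0+0+0+0+0+0+0+0+0+0+0+0+0+0+0+0+0+0+0+0+1+0+0+0+0+0 mod 2 = 1
  c[26] = d·G[:,26] = (10011110101100010010100110)·(00000000000000000000010000) mod 2 = 0+0+0+0+0+0+0+0+0+0+0+0+0+0+0+0+0+0+0+0+0+0+0+0+0+0 mod 2 = 0
  c[27] = d·G[:,27] = (10011110101100010010100110)·(00000000000000000000001000) mod 2 = 0+0+0+0+0+0+0+0+0+0+0+0+0+0+0+0+0+0+0+0+0+0+0+0+0+0 mod 2 = 0
  c[28] = d·G[:,28] = (10011110101100010010100110)·(00000000000000000000000100) mod 2 = 0+0+0+0+0+0+0+0+0+0+0+0+0+0+0+0+0+0+0+0+0+0+0+1+0+0 mod 2 = 1
  c[29] = d·G[:,29] = (10011110101100010010100110)·(00000000000000000000000010) mod 2 = 0+0+0+0+0+0+0+0+0+0+0+0+0+0+0+0+0+0+0+0+0+0+0+0+1+0 mod 2 = 1
  c[30] = d·G[:,30] = (10011110101100010010100110)·(00000000000000000000000001) mod 2 = 0+0+0+0+0+0+0+0+0+0+0+0+0+0+0+0+0+0+0+0+0+0+0+0+0+0 mod 2 = 0
Codeword = 1110001111101010100010010100110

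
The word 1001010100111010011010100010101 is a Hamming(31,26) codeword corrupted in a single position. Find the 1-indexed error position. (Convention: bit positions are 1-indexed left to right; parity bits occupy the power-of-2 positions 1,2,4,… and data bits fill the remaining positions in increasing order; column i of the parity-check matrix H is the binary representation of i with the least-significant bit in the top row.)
Syndrome s = H · r^T (mod 2), r = 1001010100111010011010100010101:
  s[0] = (1010101010101010101010101010101)·(1001010100111010011010100010101) mod 2 = 1+0+0+0+0+0+0+0+0+0+1+0+1+0+1+0+0+0+1+0+1+0+1+0+0+0+1+0+1+0+1 mod 2 = 0
  s[1] = (0110011001100110011001100110011)·(1001010100111010011010100010101) mod 2 = 0+0+0+0+0+1+0+0+0+0+1+0+0+0+1+0+0+1+1+0+0+0+1+0+0+0+1+0+0+0+1 mod 2 = 0
  s[2] = (0001111000011110000111100001111)·(1001010100111010011010100010101) mod 2 = 0+0+0+1+0+1+0+0+0+0+0+1+1+0+1+0+0+0+0+0+1+0+1+0+0+0+0+0+1+0+1 mod 2 = 1
  s[3] = (0000000111111110000000011111111)·(1001010100111010011010100010101) mod 2 = 0+0+0+0+0+0+0+1+0+0+1+1+1+0+1+0+0+0+0+0+0+0+0+0+0+0+1+0+1+0+1 mod 2 = 0
  s[4] = (0000000000000001111111111111111)·(1001010100111010011010100010101) mod 2 = 0+0+0+0+0+0+0+0+0+0+0+0+0+0+0+0+0+1+1+0+1+0+1+0+0+0+1+0+1+0+1 mod 2 = 1
Syndrome = 00101
Column i of H is the binary representation of i, so the syndrome is the binary index of the flipped bit.
Read s = 00101 with s[0] as LSB: 0·2^0 + 0·2^1 + 1·2^2 + 0·2^3 + 1·2^4 = 20.
Error is at bit position 20.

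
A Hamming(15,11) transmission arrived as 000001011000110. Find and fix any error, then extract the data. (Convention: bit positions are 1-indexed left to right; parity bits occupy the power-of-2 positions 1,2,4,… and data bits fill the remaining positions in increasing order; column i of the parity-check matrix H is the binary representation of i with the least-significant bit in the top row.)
Syndrome s = H · r^T (mod 2), r = 000001011000110:
  s[0] = (101010101010101)·(000001011000110) mod 2 = 0+0+0+0+0+0+0+0+1+0+0+0+1+0+0 mod 2 = 0
  s[1] = (011001100110011)·(000001011000110) mod 2 = 0+0+0+0+0+1+0+0+0+0+0+0+0+1+0 mod 2 = 0
  s[2] = (000111100001111)·(000001011000110) mod 2 = 0+0+0+0+0+1+0+0+0+0+0+0+1+1+0 mod 2 = 1
  s[3] = (000000011111111)·(000001011000110) mod 2 = 0+0+0+0+0+0+0+1+1+0+0+0+1+1+0 mod 2 = 0
Syndrome = 0010
Column 4 of H equals this syndrome → error at bit 4 (1-indexed).
Flip bit 4: 000001011000110 → 000101011000110
Extract data bits at positions {3,5,6,7,9,10,11,12,13,14,15}: 00101000110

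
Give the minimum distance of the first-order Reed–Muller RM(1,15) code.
d_min = 16384 (RM(1,15) has length 32768 and minimum distance 2^(m−1) = 16384).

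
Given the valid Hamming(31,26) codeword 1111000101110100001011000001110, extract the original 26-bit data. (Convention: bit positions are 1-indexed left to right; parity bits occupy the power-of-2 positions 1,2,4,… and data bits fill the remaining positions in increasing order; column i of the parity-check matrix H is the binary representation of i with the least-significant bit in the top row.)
Parity bits occupy power-of-2 positions; data bits are at positions {3,5,6,7,9,10,11,12,13,14,15,17,18,19,20,21,22,23,24,25,26,27,28,29,30,31} (1-indexed).
Extract: c[3]=1 c[5]=0 c[6]=0 c[7]=0 c[9]=0 c[10]=1 c[11]=1 c[12]=1 c[13]=0 c[14]=1 c[15]=0 c[17]=0 c[18]=0 c[19]=1 c[20]=0 c[21]=1 c[22]=1 c[23]=0 c[24]=0 c[25]=0 c[26]=0 c[27]=0 c[28]=1 c[29]=1 c[30]=1 c[31]=0
Data = 10000111010001011000001110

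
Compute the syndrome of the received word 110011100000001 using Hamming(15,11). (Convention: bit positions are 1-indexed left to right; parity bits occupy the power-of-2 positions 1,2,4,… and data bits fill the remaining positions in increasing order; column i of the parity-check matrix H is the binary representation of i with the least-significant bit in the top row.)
Syndrome s = H · r^T (mod 2), r = 110011100000001:
  s[0] = (101010101010101)·(110011100000001) mod 2 = 1+0+0+0+1+0+1+0+0+0+0+0+0+0+1 mod 2 = 0
  s[1] = (011001100110011)·(110011100000001) mod 2 = 0+1+0+0+0+1+1+0+0+0+0+0+0+0+1 mod 2 = 0
  s[2] = (000111100001111)·(110011100000001) mod 2 = 0+0+0+0+1+1+1+0+0+0+0+0+0+0+1 mod 2 = 0
  s[3] = (000000011111111)·(110011100000001) mod 2 = 0+0+0+0+0+0+0+0+0+0+0+0+0+0+1 mod 2 = 1
Syndrome = 0001
Non-zero syndrome: error at position 8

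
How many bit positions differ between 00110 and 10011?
XOR = 10101, count of 1s = 3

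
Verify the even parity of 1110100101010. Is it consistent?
Sum of all bits: 1+1+1+0+1+0+0+1+0+1+0+1+0 = 7; 7 mod 2 = 1. Result is 1 → parity error detected.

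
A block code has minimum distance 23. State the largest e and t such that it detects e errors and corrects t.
(a) Detection requires d_min ≥ e+1, so e ≤ d_min − 1 = 22.
(b) Correction requires d_min ≥ 2t+1, so t ≤ ⌊(d_min − 1)/2⌋ = ⌊22/2⌋ = 11.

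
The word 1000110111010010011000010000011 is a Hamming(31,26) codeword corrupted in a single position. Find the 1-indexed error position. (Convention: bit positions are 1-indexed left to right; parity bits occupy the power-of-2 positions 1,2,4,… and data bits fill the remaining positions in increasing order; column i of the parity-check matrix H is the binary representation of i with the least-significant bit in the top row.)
Syndrome s = H · r^T (mod 2), r = 1000110111010010011000010000011:
  s[0] = (1010101010101010101010101010101)·(1000110111010010011000010000011) mod 2 = 1+0+0+0+1+0+0+0+1+0+0+0+0+0+1+0+0+0+1+0+0+0+0+0+0+0+0+0+0+0+1 mod 2 = 0
  s[1] = (0110011001100110011001100110011)·(1000110111010010011000010000011) mod 2 = 0+0+0+0+0+1+0+0+0+1+0+0+0+0+1+0+0+1+1+0+0+0+0+0+0+0+0+0+0+1+1 mod 2 = 1
  s[2] = (0001111000011110000111100001111)·(1000110111010010011000010000011) mod 2 = 0+0+0+0+1+1+0+0+0+0+0+1+0+0+1+0+0+0+0+0+0+0+0+0+0+0+0+0+0+1+1 mod 2 = 0
  s[3] = (0000000111111110000000011111111)·(1000110111010010011000010000011) mod 2 = 0+0+0+0+0+0+0+1+1+1+0+1+0+0+1+0+0+0+0+0+0+0+0+1+0+0+0+0+0+1+1 mod 2 = 0
  s[4] = (0000000000000001111111111111111)·(1000110111010010011000010000011) mod 2 = 0+0+0+0+0+0+0+0+0+0+0+0+0+0+0+0+0+1+1+0+0+0+0+1+0+0+0+0+0+1+1 mod 2 = 1
Syndrome = 01001
Column i of H is the binary representation of i, so the syndrome is the binary index of the flipped bit.
Read s = 01001 with s[0] as LSB: 0·2^0 + 1·2^1 + 0·2^2 + 0·2^3 + 1·2^4 = 18.
Error is at bit position 18.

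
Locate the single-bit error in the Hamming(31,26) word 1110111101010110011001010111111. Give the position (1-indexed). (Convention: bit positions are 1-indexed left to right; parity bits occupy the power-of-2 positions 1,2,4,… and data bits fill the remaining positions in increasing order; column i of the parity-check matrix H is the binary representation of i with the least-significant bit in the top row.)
Syndrome s = H · r^T (mod 2), r = 1110111101010110011001010111111:
  s[0] = (1010101010101010101010101010101)·(1110111101010110011001010111111) mod 2 = 1+0+1+0+1+0+1+0+0+0+0+0+0+0+1+0+0+0+1+0+0+0+0+0+0+0+1+0+1+0+1 mod 2 = 1
  s[1] = (0110011001100110011001100110011)·(1110111101010110011001010111111) mod 2 = 0+1+1+0+0+1+1+0+0+1+0+0+0+1+1+0+0+1+1+0+0+1+0+0+0+1+1+0+0+1+1 mod 2 = 0
  s[2] = (0001111000011110000111100001111)·(1110111101010110011001010111111) mod 2 = 0+0+0+0+1+1+1+0+0+0+0+1+0+1+1+0+0+0+0+0+0+1+0+0+0+0+0+1+1+1+1 mod 2 = 1
  s[3] = (0000000111111110000000011111111)·(1110111101010110011001010111111) mod 2 = 0+0+0+0+0+0+0+1+0+1+0+1+0+1+1+0+0+0+0+0+0+0+0+1+0+1+1+1+1+1+1 mod 2 = 0
  s[4] = (0000000000000001111111111111111)·(1110111101010110011001010111111) mod 2 = 0+0+0+0+0+0+0+0+0+0+0+0+0+0+0+0+0+1+1+0+0+1+0+1+0+1+1+1+1+1+1 mod 2 = 0
Syndrome = 10100
Column i of H is the binary representation of i, so the syndrome is the binary index of the flipped bit.
Read s = 10100 with s[0] as LSB: 1·2^0 + 0·2^1 + 1·2^2 + 0·2^3 + 0·2^4 = 5.
Error is at bit position 5.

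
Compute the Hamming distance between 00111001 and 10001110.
XOR = 10110111, count of 1s = 6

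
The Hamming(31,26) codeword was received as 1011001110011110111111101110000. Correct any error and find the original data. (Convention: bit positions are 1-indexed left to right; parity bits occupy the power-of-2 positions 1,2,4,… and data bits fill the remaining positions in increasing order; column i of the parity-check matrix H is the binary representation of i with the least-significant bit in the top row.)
Syndrome s = H · r^T (mod 2), r = 1011001110011110111111101110000:
  s[0] = (1010101010101010101010101010101)·(1011001110011110111111101110000) mod 2 = 1+0+1+0+0+0+1+0+1+0+0+0+1+0+1+0+1+0+1+0+1+0+1+0+1+0+1+0+0+0+0 mod 2 = 0
  s[1] = (0110011001100110011001100110011)·(1011001110011110111111101110000) mod 2 = 0+0+1+0+0+0+1+0+0+0+0+0+0+1+1+0+0+1+1+0+0+1+1+0+0+1+1+0+0+0+0 mod 2 = 0
  s[2] = (0001111000011110000111100001111)·(1011001110011110111111101110000) mod 2 = 0+0+0+1+0+0+1+0+0+0+0+1+1+1+1+0+0+0+0+1+1+1+1+0+0+0+0+0+0+0+0 mod 2 = 0
  s[3] = (0000000111111110000000011111111)·(1011001110011110111111101110000) mod 2 = 0+0+0+0+0+0+0+1+1+0+0+1+1+1+1+0+0+0+0+0+0+0+0+0+1+1+1+0+0+0+0 mod 2 = 1
  s[4] = (0000000000000001111111111111111)·(1011001110011110111111101110000) mod 2 = 0+0+0+0+0+0+0+0+0+0+0+0+0+0+0+0+1+1+1+1+1+1+1+0+1+1+1+0+0+0+0 mod 2 = 0
Syndrome = 00010
Column 8 of H equals this syndrome → error at bit 8 (1-indexed).
Flip bit 8: 1011001110011110111111101110000 → 1011001010011110111111101110000
Extract data bits at positions {3,5,6,7,9,10,11,12,13,14,15,17,18,19,20,21,22,23,24,25,26,27,28,29,30,31}: 10011001111111111101110000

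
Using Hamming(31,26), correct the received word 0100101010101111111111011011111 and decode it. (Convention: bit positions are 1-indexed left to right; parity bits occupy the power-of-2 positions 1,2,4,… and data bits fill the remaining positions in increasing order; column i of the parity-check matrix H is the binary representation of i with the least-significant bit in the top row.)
Syndrome s = H · r^T (mod 2), r = 0100101010101111111111011011111:
  s[0] = (1010101010101010101010101010101)·(0100101010101111111111011011111) mod 2 = 0+0+0+0+1+0+1+0+1+0+1+0+1+0+1+0+1+0+1+0+1+0+0+0+1+0+1+0+1+0+1 mod 2 = 1
  s[1] = (0110011001100110011001100110011)·(0100101010101111111111011011111) mod 2 = 0+1+0+0+0+0+1+0+0+0+1+0+0+1+1+0+0+1+1+0+0+1+0+0+0+0+1+0+0+1+1 mod 2 = 1
  s[2] = (0001111000011110000111100001111)·(0100101010101111111111011011111) mod 2 = 0+0+0+0+1+0+1+0+0+0+0+0+1+1+1+0+0+0+0+1+1+1+0+0+0+0+0+1+1+1+1 mod 2 = 0
  s[3] = (0000000111111110000000011111111)·(0100101010101111111111011011111) mod 2 = 0+0+0+0+0+0+0+0+1+0+1+0+1+1+1+0+0+0+0+0+0+0+0+1+1+0+1+1+1+1+1 mod 2 = 0
  s[4] = (0000000000000001111111111111111)·(0100101010101111111111011011111) mod 2 = 0+0+0+0+0+0+0+0+0+0+0+0+0+0+0+1+1+1+1+1+1+1+0+1+1+0+1+1+1+1+1 mod 2 = 0
Syndrome = 11000
Column 3 of H equals this syndrome → error at bit 3 (1-indexed).
Flip bit 3: 0100101010101111111111011011111 → 0110101010101111111111011011111
Extract data bits at positions {3,5,6,7,9,10,11,12,13,14,15,17,18,19,20,21,22,23,24,25,26,27,28,29,30,31}: 11011010111111111011011111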